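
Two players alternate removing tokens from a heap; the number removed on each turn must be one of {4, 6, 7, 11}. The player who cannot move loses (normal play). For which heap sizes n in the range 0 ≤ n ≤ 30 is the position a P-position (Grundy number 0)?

n :  0  1  2  3  4  5  6  7  8  9 10 11 12 13 14 15 16 17 18 19 20 21 22 23 24 25 26 27 28 29 30
G :  0  0  0  0  1  1  1  1  2  2  2  2  3  3  3  0  0  0  0  1  1  1  1  2  2  2  2  3  3  3  0
P-positions are exactly the n with G(n) = 0.

0, 1, 2, 3, 15, 16, 17, 18, 30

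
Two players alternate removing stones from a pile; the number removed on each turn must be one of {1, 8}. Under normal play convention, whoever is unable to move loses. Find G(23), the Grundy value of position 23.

1

n :  0  1  2  3  4  5  6  7  8  9 10 11 12 13 14 15 16 17 18 19 20 21 22 23
G :  0  1  0  1  0  1  0  1  2  0  1  0  1  0  1  0  1  2  0  1  0  1  0  1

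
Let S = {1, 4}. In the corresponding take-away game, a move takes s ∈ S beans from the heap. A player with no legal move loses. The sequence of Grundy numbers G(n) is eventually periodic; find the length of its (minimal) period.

5

n :  0  1  2  3  4  5  6  7  8  9 10 11 12 13 14
G :  0  1  0  1  2  0  1  0  1  2  0  1  0  1  2
G(n+5) = G(n) holds for n = 0,…,3 (a full window of length max(S) = 4), so the sequence is purely periodic with period 5.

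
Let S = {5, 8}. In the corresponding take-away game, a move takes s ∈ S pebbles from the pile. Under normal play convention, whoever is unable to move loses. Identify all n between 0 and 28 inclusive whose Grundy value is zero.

0, 1, 2, 3, 4, 13, 14, 15, 16, 17, 26, 27, 28

n :  0  1  2  3  4  5  6  7  8  9 10 11 12 13 14 15 16 17 18 19 20 21 22 23 24 25 26 27 28
G :  0  0  0  0  0  1  1  1  1  1  2  2  2  0  0  0  0  0  1  1  1  1  1  2  2  2  0  0  0
P-positions are exactly the n with G(n) = 0.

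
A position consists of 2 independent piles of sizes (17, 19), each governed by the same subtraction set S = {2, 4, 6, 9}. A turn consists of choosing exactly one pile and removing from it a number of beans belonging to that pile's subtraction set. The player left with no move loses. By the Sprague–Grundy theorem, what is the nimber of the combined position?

3

All piles use S = {2, 4, 6, 9}:
n :  0  1  2  3  4  5  6  7  8  9 10 11 12 13 14 15 16 17 18 19
G :  0  0  1  1  2  2  3  3  0  4  1  0  2  1  3  2  0  3  1  0
Pile A: G(17) = 3.
Pile B: G(19) = 0.
Combined Grundy value = 3 ⊕ 0 = 3.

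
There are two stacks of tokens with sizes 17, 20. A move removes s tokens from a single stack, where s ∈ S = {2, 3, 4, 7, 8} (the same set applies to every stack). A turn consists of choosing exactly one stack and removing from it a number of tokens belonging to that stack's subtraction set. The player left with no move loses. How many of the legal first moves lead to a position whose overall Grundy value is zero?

All stacks use S = {2, 3, 4, 7, 8}:
G(0) = 0
G(1) = mex{} = 0
G(2) = mex{0} = 1
G(3) = mex{0,0} = 1
G(4) = mex{1,0,0} = 2
G(5) = mex{1,1,0} = 2
G(6) = mex{2,1,1} = 0
G(7) = mex{2,2,1,0} = 3
G(8) = mex{0,2,2,0,0} = 1
G(9) = mex{3,0,2,1,0} = 4
G(10) = mex{1,3,0,1,1} = 2
G(11) = mex{4,1,3,2,1} = 0
G(12) = mex{2,4,1,2,2} = 0
G(13) = mex{0,2,4,0,2} = 1
G(14) = mex{0,0,2,3,0} = 1
G(15) = mex{1,0,0,1,3} = 2
G(16) = mex{1,1,0,4,1} = 2
G(17) = mex{2,1,1,2,4} = 0
G(18) = mex{2,2,1,0,2} = 3
G(19) = mex{0,2,2,0,0} = 1
G(20) = mex{3,0,2,1,0} = 4
Stack A: G(17) = 0.
Stack B: G(20) = 4.
Combined Grundy value = 0 ⊕ 4 = 4.
A winning move leaves total XOR = 0, i.e. changes one component's Grundy value g to g ⊕ X where X is the current total.
Stack A: need g' = 0⊕4 = 4. Options: 17−2→G=2, 17−3→G=1, 17−4→G=1, 17−7→G=2, 17−8→G=4. Hits: 1.
Stack B: need g' = 4⊕4 = 0. Options: 20−2→G=3, 20−3→G=0, 20−4→G=2, 20−7→G=1, 20−8→G=0. Hits: 2.

3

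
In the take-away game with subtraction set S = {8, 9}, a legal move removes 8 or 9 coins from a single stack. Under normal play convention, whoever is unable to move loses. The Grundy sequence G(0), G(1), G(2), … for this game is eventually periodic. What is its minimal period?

17

n :  0  1  2  3  4  5  6  7  8  9 10 11 12 13 14 15 16 17 18 19 20 21 22 23 24 25 26 27 28 29 30 31 32 33 34 35
G :  0  0  0  0  0  0  0  0  1  1  1  1  1  1  1  1  2  0  0  0  0  0  0  0  0  1  1  1  1  1  1  1  1  2  0  0
G(n+17) = G(n) holds for n = 0,…,8 (a full window of length max(S) = 9), so the sequence is purely periodic with period 17.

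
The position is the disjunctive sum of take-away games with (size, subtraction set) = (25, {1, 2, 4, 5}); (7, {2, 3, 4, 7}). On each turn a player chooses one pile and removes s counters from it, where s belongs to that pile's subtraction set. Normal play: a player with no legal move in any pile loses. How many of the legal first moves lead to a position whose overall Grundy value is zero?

Pile A, S = {1, 2, 4, 5}:
G(0) = 0
G(1) = mex{0} = 1
G(2) = mex{1,0} = 2
G(3) = mex{2,1} = 0
G(4) = mex{0,2,0} = 1
G(5) = mex{1,0,1,0} = 2
G(6) = mex{2,1,2,1} = 0
G(7) = mex{0,2,0,2} = 1
G(8) = mex{1,0,1,0} = 2
G(9) = mex{2,1,2,1} = 0
G(10) = mex{0,2,0,2} = 1
G(11) = mex{1,0,1,0} = 2
G(12) = mex{2,1,2,1} = 0
G(13) = mex{0,2,0,2} = 1
G(14) = mex{1,0,1,0} = 2
G(15) = mex{2,1,2,1} = 0
G(16) = mex{0,2,0,2} = 1
G(17) = mex{1,0,1,0} = 2
G(18) = mex{2,1,2,1} = 0
G(19) = mex{0,2,0,2} = 1
G(20) = mex{1,0,1,0} = 2
G(21) = mex{2,1,2,1} = 0
G(22) = mex{0,2,0,2} = 1
G(23) = mex{1,0,1,0} = 2
G(24) = mex{2,1,2,1} = 0
G(25) = mex{0,2,0,2} = 1
G_A(25) = 1.
Pile B, S = {2, 3, 4, 7}:
G(0) = 0
G(1) = mex{} = 0
G(2) = mex{0} = 1
G(3) = mex{0,0} = 1
G(4) = mex{1,0,0} = 2
G(5) = mex{1,1,0} = 2
G(6) = mex{2,1,1} = 0
G(7) = mex{2,2,1,0} = 3
G_B(7) = 3.
Combined Grundy value = 1 ⊕ 3 = 2.
A winning move leaves total XOR = 0, i.e. changes one component's Grundy value g to g ⊕ X where X is the current total.
Pile A: need g' = 1⊕2 = 3. Options: 25−1→G=0, 25−2→G=2, 25−4→G=0, 25−5→G=2. Hits: 0.
Pile B: need g' = 3⊕2 = 1. Options: 7−2→G=2, 7−3→G=2, 7−4→G=1, 7−7→G=0. Hits: 1.

1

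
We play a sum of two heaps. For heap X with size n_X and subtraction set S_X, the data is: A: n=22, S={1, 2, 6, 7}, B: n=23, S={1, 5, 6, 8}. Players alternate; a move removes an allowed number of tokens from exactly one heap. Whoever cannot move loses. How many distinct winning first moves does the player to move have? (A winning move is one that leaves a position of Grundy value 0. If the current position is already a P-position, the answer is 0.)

2

Heap A, S = {1, 2, 6, 7}:
G(0) = 0
G(1) = mex{0} = 1
G(2) = mex{1,0} = 2
G(3) = mex{2,1} = 0
G(4) = mex{0,2} = 1
G(5) = mex{1,0} = 2
G(6) = mex{2,1,0} = 3
G(7) = mex{3,2,1,0} = 4
G(8) = mex{4,3,2,1} = 0
G(9) = mex{0,4,0,2} = 1
G(10) = mex{1,0,1,0} = 2
G(11) = mex{2,1,2,1} = 0
G(12) = mex{0,2,3,2} = 1
G(13) = mex{1,0,4,3} = 2
G(14) = mex{2,1,0,4} = 3
G(15) = mex{3,2,1,0} = 4
G(16) = mex{4,3,2,1} = 0
G(17) = mex{0,4,0,2} = 1
G(18) = mex{1,0,1,0} = 2
G(19) = mex{2,1,2,1} = 0
G(20) = mex{0,2,3,2} = 1
G(21) = mex{1,0,4,3} = 2
G(22) = mex{2,1,0,4} = 3
G_A(22) = 3.
Heap B, S = {1, 5, 6, 8}:
n :  0  1  2  3  4  5  6  7  8  9 10 11 12 13 14 15 16 17 18 19 20 21 22 23
G :  0  1  0  1  0  1  2  3  2  3  2  0  1  0  1  0  1  2  3  2  3  2  0  1
G_B(23) = 1.
Combined Grundy value = 3 ⊕ 1 = 2.
A winning move leaves total XOR = 0, i.e. changes one component's Grundy value g to g ⊕ X where X is the current total.
Heap A: need g' = 3⊕2 = 1. Options: 22−1→G=2, 22−2→G=1, 22−6→G=0, 22−7→G=4. Hits: 1.
Heap B: need g' = 1⊕2 = 3. Options: 23−1→G=0, 23−5→G=3, 23−6→G=2, 23−8→G=0. Hits: 1.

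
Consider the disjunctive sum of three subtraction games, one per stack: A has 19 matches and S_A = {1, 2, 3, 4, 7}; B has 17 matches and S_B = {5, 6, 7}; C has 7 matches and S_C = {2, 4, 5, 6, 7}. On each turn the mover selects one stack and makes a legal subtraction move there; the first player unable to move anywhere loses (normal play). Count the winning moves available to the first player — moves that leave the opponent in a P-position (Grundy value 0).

Stack A, S = {1, 2, 3, 4, 7}:
G(0) = 0
G(1) = mex{0} = 1
G(2) = mex{1,0} = 2
G(3) = mex{2,1,0} = 3
G(4) = mex{3,2,1,0} = 4
G(5) = mex{4,3,2,1} = 0
G(6) = mex{0,4,3,2} = 1
G(7) = mex{1,0,4,3,0} = 2
G(8) = mex{2,1,0,4,1} = 3
G(9) = mex{3,2,1,0,2} = 4
G(10) = mex{4,3,2,1,3} = 0
G(11) = mex{0,4,3,2,4} = 1
G(12) = mex{1,0,4,3,0} = 2
G(13) = mex{2,1,0,4,1} = 3
G(14) = mex{3,2,1,0,2} = 4
G(15) = mex{4,3,2,1,3} = 0
G(16) = mex{0,4,3,2,4} = 1
G(17) = mex{1,0,4,3,0} = 2
G(18) = mex{2,1,0,4,1} = 3
G(19) = mex{3,2,1,0,2} = 4
G_A(19) = 4.
Stack B, S = {5, 6, 7}:
G(0) = 0
G(1) = mex{} = 0
G(2) = mex{} = 0
G(3) = mex{} = 0
G(4) = mex{} = 0
G(5) = mex{0} = 1
G(6) = mex{0,0} = 1
G(7) = mex{0,0,0} = 1
G(8) = mex{0,0,0} = 1
G(9) = mex{0,0,0} = 1
G(10) = mex{1,0,0} = 2
G(11) = mex{1,1,0} = 2
G(12) = mex{1,1,1} = 0
G(13) = mex{1,1,1} = 0
G(14) = mex{1,1,1} = 0
G(15) = mex{2,1,1} = 0
G(16) = mex{2,2,1} = 0
G(17) = mex{0,2,2} = 1
G_B(17) = 1.
Stack C, S = {2, 4, 5, 6, 7}:
n : 0 1 2 3 4 5 6 7
G : 0 0 1 1 2 2 3 3
G_C(7) = 3.
Combined Grundy value = 4 ⊕ 1 ⊕ 3 = 6.
A winning move leaves total XOR = 0, i.e. changes one component's Grundy value g to g ⊕ X where X is the current total.
Stack A: need g' = 4⊕6 = 2. Options: 19−1→G=3, 19−2→G=2, 19−3→G=1, 19−4→G=0, 19−7→G=2. Hits: 2.
Stack B: need g' = 1⊕6 = 7. Options: 17−5→G=0, 17−6→G=2, 17−7→G=2. Hits: 0.
Stack C: need g' = 3⊕6 = 5. Options: 7−2→G=2, 7−4→G=1, 7−5→G=1, 7−6→G=0, 7−7→G=0. Hits: 0.

2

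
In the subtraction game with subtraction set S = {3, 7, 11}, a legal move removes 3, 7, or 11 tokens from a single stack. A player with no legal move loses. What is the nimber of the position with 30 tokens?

G(0) = 0
G(1) = mex{} = 0
G(2) = mex{} = 0
G(3) = mex{0} = 1
G(4) = mex{0} = 1
G(5) = mex{0} = 1
G(6) = mex{1} = 0
G(7) = mex{1,0} = 2
G(8) = mex{1,0} = 2
G(9) = mex{0,0} = 1
G(10) = mex{2,1} = 0
G(11) = mex{2,1,0} = 3
G(12) = mex{1,1,0} = 2
G(13) = mex{0,0,0} = 1
G(14) = mex{3,2,1} = 0
G(15) = mex{2,2,1} = 0
G(16) = mex{1,1,1} = 0
G(17) = mex{0,0,0} = 1
G(18) = mex{0,3,2} = 1
G(19) = mex{0,2,2} = 1
G(20) = mex{1,1,1} = 0
G(21) = mex{1,0,0} = 2
G(22) = mex{1,0,3} = 2
G(23) = mex{0,0,2} = 1
G(24) = mex{2,1,1} = 0
G(25) = mex{2,1,0} = 3
G(26) = mex{1,1,0} = 2
G(27) = mex{0,0,0} = 1
G(28) = mex{3,2,1} = 0
G(29) = mex{2,2,1} = 0
G(30) = mex{1,1,1} = 0

0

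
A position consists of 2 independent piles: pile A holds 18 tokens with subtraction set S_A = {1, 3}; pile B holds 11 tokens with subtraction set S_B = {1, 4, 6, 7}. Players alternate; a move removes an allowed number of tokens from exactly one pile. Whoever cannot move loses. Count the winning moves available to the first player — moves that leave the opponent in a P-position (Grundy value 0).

4

Pile A, S = {1, 3}:
G(0) = 0
G(1) = mex{0} = 1
G(2) = mex{1} = 0
G(3) = mex{0,0} = 1
G(4) = mex{1,1} = 0
G(5) = mex{0,0} = 1
G(6) = mex{1,1} = 0
G(7) = mex{0,0} = 1
G(8) = mex{1,1} = 0
G(9) = mex{0,0} = 1
G(10) = mex{1,1} = 0
G(11) = mex{0,0} = 1
G(12) = mex{1,1} = 0
G(13) = mex{0,0} = 1
G(14) = mex{1,1} = 0
G(15) = mex{0,0} = 1
G(16) = mex{1,1} = 0
G(17) = mex{0,0} = 1
G(18) = mex{1,1} = 0
G_A(18) = 0.
Pile B, S = {1, 4, 6, 7}:
G(0) = 0
G(1) = mex{0} = 1
G(2) = mex{1} = 0
G(3) = mex{0} = 1
G(4) = mex{1,0} = 2
G(5) = mex{2,1} = 0
G(6) = mex{0,0,0} = 1
G(7) = mex{1,1,1,0} = 2
G(8) = mex{2,2,0,1} = 3
G(9) = mex{3,0,1,0} = 2
G(10) = mex{2,1,2,1} = 0
G(11) = mex{0,2,0,2} = 1
G_B(11) = 1.
Combined Grundy value = 0 ⊕ 1 = 1.
A winning move leaves total XOR = 0, i.e. changes one component's Grundy value g to g ⊕ X where X is the current total.
Pile A: need g' = 0⊕1 = 1. Options: 18−1→G=1, 18−3→G=1. Hits: 2.
Pile B: need g' = 1⊕1 = 0. Options: 11−1→G=0, 11−4→G=2, 11−6→G=0, 11−7→G=2. Hits: 2.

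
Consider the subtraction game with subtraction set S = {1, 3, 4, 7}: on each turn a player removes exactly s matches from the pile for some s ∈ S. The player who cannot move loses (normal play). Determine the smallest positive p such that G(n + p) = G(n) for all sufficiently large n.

n :  0  1  2  3  4  5  6  7  8  9 10 11 12 13 14 15 16 17
G :  0  1  0  1  2  3  2  3  0  1  0  1  2  3  2  3  0  1
G(n+8) = G(n) holds for n = 0,…,6 (a full window of length max(S) = 7), so the sequence is purely periodic with period 8.

8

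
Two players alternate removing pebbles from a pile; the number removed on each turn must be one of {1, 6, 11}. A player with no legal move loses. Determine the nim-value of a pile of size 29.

1

n :  0  1  2  3  4  5  6  7  8  9 10 11 12 13 14 15 16 17 18 19 20 21 22 23 24 25 26 27 28 29
G :  0  1  0  1  0  1  2  0  1  0  1  2  0  1  0  1  0  1  2  0  1  0  1  2  0  1  0  1  0  1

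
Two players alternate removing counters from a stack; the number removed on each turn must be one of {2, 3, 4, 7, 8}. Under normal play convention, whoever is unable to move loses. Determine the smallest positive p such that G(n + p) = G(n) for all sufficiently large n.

n :  0  1  2  3  4  5  6  7  8  9 10 11 12 13 14 15 16 17 18 19 20 21 22 23
G :  0  0  1  1  2  2  0  3  1  4  2  0  0  1  1  2  2  0  3  1  4  2  0  0
G(n+11) = G(n) holds for n = 0,…,7 (a full window of length max(S) = 8), so the sequence is purely periodic with period 11.

11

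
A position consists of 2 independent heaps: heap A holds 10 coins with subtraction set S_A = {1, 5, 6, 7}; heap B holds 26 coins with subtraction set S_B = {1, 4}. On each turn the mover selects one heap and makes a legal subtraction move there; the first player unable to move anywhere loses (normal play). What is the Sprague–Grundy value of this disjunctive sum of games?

3

Heap A, S = {1, 5, 6, 7}:
n :  0  1  2  3  4  5  6  7  8  9 10
G :  0  1  0  1  0  1  2  3  2  3  2
G_A(10) = 2.
Heap B, S = {1, 4}:
n :  0  1  2  3  4  5  6  7  8  9 10 11 12 13 14 15 16 17 18 19 20 21 22 23 24 25 26
G :  0  1  0  1  2  0  1  0  1  2  0  1  0  1  2  0  1  0  1  2  0  1  0  1  2  0  1
G_B(26) = 1.
Combined Grundy value = 2 ⊕ 1 = 3.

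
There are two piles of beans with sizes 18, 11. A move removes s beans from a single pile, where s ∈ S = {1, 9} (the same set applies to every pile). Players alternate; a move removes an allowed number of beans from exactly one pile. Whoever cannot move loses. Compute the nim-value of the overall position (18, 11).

All piles use S = {1, 9}:
n :  0  1  2  3  4  5  6  7  8  9 10 11 12 13 14 15 16 17 18
G :  0  1  0  1  0  1  0  1  0  1  0  1  0  1  0  1  0  1  0
Pile A: G(18) = 0.
Pile B: G(11) = 1.
Combined Grundy value = 0 ⊕ 1 = 1.

1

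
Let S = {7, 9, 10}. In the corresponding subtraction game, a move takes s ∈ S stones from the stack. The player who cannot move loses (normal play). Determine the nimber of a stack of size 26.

1

n :  0  1  2  3  4  5  6  7  8  9 10 11 12 13 14 15 16 17 18 19 20 21 22 23 24 25 26
G :  0  0  0  0  0  0  0  1  1  1  1  1  1  1  2  2  2  0  0  0  0  0  0  0  1  1  1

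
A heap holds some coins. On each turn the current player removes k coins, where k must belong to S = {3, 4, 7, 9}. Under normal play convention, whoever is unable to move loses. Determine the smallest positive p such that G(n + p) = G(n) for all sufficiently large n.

G(0) = 0
G(1) = mex{} = 0
G(2) = mex{} = 0
G(3) = mex{0} = 1
G(4) = mex{0,0} = 1
G(5) = mex{0,0} = 1
G(6) = mex{1,0} = 2
G(7) = mex{1,1,0} = 2
G(8) = mex{1,1,0} = 2
G(9) = mex{2,1,0,0} = 3
G(10) = mex{2,2,1,0} = 3
G(11) = mex{2,2,1,0} = 3
G(12) = mex{3,2,1,1} = 0
G(13) = mex{3,3,2,1} = 0
G(14) = mex{3,3,2,1} = 0
G(15) = mex{0,3,2,2} = 1
G(16) = mex{0,0,3,2} = 1
G(17) = mex{0,0,3,2} = 1
G(18) = mex{1,0,3,3} = 2
G(19) = mex{1,1,0,3} = 2
G(20) = mex{1,1,0,3} = 2
G(21) = mex{2,1,0,0} = 3
G(22) = mex{2,2,1,0} = 3
G(23) = mex{2,2,1,0} = 3
G(24) = mex{3,2,1,1} = 0
G(25) = mex{3,3,2,1} = 0
G(n+12) = G(n) holds for n = 0,…,8 (a full window of length max(S) = 9), so the sequence is purely periodic with period 12.

12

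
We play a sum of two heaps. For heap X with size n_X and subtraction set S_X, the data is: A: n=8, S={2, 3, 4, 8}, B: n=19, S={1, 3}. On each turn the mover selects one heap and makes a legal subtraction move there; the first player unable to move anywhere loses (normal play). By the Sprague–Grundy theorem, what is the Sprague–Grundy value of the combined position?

Heap A, S = {2, 3, 4, 8}:
n : 0 1 2 3 4 5 6 7 8
G : 0 0 1 1 2 2 0 0 1
G_A(8) = 1.
Heap B, S = {1, 3}:
n :  0  1  2  3  4  5  6  7  8  9 10 11 12 13 14 15 16 17 18 19
G :  0  1  0  1  0  1  0  1  0  1  0  1  0  1  0  1  0  1  0  1
G_B(19) = 1.
Combined Grundy value = 1 ⊕ 1 = 0.

0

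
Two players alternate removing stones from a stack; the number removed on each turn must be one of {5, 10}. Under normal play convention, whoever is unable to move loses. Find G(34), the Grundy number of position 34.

0

G(0) = 0
G(1) = mex{} = 0
G(2) = mex{} = 0
G(3) = mex{} = 0
G(4) = mex{} = 0
G(5) = mex{0} = 1
G(6) = mex{0} = 1
G(7) = mex{0} = 1
G(8) = mex{0} = 1
G(9) = mex{0} = 1
G(10) = mex{1,0} = 2
G(11) = mex{1,0} = 2
G(12) = mex{1,0} = 2
G(13) = mex{1,0} = 2
G(14) = mex{1,0} = 2
G(15) = mex{2,1} = 0
G(16) = mex{2,1} = 0
G(17) = mex{2,1} = 0
G(18) = mex{2,1} = 0
G(19) = mex{2,1} = 0
G(20) = mex{0,2} = 1
G(21) = mex{0,2} = 1
G(22) = mex{0,2} = 1
G(23) = mex{0,2} = 1
G(24) = mex{0,2} = 1
G(25) = mex{1,0} = 2
G(26) = mex{1,0} = 2
G(27) = mex{1,0} = 2
G(28) = mex{1,0} = 2
G(29) = mex{1,0} = 2
G(30) = mex{2,1} = 0
G(31) = mex{2,1} = 0
G(32) = mex{2,1} = 0
G(33) = mex{2,1} = 0
G(34) = mex{2,1} = 0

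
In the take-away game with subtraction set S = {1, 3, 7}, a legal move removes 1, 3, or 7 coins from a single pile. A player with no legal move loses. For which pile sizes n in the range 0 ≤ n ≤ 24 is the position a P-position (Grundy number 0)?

n :  0  1  2  3  4  5  6  7  8  9 10 11 12 13 14 15 16 17 18 19 20 21 22 23 24
G :  0  1  0  1  0  1  0  1  0  1  0  1  0  1  0  1  0  1  0  1  0  1  0  1  0
P-positions are exactly the n with G(n) = 0.

0, 2, 4, 6, 8, 10, 12, 14, 16, 18, 20, 22, 24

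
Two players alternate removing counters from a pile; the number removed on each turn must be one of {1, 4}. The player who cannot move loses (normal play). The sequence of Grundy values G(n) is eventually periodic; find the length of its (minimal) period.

G(0) = 0
G(1) = mex{0} = 1
G(2) = mex{1} = 0
G(3) = mex{0} = 1
G(4) = mex{1,0} = 2
G(5) = mex{2,1} = 0
G(6) = mex{0,0} = 1
G(7) = mex{1,1} = 0
G(8) = mex{0,2} = 1
G(9) = mex{1,0} = 2
G(10) = mex{2,1} = 0
G(11) = mex{0,0} = 1
G(12) = mex{1,1} = 0
G(13) = mex{0,2} = 1
G(14) = mex{1,0} = 2
G(n+5) = G(n) holds for n = 0,…,3 (a full window of length max(S) = 4), so the sequence is purely periodic with period 5.

5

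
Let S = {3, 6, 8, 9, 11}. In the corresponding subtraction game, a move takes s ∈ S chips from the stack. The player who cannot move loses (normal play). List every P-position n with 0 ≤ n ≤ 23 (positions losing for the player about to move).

G(0) = 0
G(1) = mex{} = 0
G(2) = mex{} = 0
G(3) = mex{0} = 1
G(4) = mex{0} = 1
G(5) = mex{0} = 1
G(6) = mex{1,0} = 2
G(7) = mex{1,0} = 2
G(8) = mex{1,0,0} = 2
G(9) = mex{2,1,0,0} = 3
G(10) = mex{2,1,0,0} = 3
G(11) = mex{2,1,1,0,0} = 3
G(12) = mex{3,2,1,1,0} = 4
G(13) = mex{3,2,1,1,0} = 4
G(14) = mex{3,2,2,1,1} = 0
G(15) = mex{4,3,2,2,1} = 0
G(16) = mex{4,3,2,2,1} = 0
G(17) = mex{0,3,3,2,2} = 1
G(18) = mex{0,4,3,3,2} = 1
G(19) = mex{0,4,3,3,2} = 1
G(20) = mex{1,0,4,3,3} = 2
G(21) = mex{1,0,4,4,3} = 2
G(22) = mex{1,0,0,4,3} = 2
G(23) = mex{2,1,0,0,4} = 3
P-positions are exactly the n with G(n) = 0.

0, 1, 2, 14, 15, 16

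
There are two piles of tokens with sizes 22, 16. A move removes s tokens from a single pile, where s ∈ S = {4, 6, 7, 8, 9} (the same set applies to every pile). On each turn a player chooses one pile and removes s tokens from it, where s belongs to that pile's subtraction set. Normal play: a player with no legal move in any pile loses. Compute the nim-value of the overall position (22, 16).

All piles use S = {4, 6, 7, 8, 9}:
n :  0  1  2  3  4  5  6  7  8  9 10 11 12 13 14 15 16 17 18 19 20 21 22
G :  0  0  0  0  1  1  1  1  2  2  2  2  3  0  0  0  0  1  1  1  1  2  2
Pile A: G(22) = 2.
Pile B: G(16) = 0.
Combined Grundy value = 2 ⊕ 0 = 2.

2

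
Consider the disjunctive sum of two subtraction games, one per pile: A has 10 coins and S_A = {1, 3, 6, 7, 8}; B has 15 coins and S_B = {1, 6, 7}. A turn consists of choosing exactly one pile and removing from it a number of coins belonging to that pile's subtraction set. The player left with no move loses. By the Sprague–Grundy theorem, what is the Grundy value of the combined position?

Pile A, S = {1, 3, 6, 7, 8}:
n :  0  1  2  3  4  5  6  7  8  9 10
G :  0  1  0  1  0  1  2  3  2  3  2
G_A(10) = 2.
Pile B, S = {1, 6, 7}:
G(0) = 0
G(1) = mex{0} = 1
G(2) = mex{1} = 0
G(3) = mex{0} = 1
G(4) = mex{1} = 0
G(5) = mex{0} = 1
G(6) = mex{1,0} = 2
G(7) = mex{2,1,0} = 3
G(8) = mex{3,0,1} = 2
G(9) = mex{2,1,0} = 3
G(10) = mex{3,0,1} = 2
G(11) = mex{2,1,0} = 3
G(12) = mex{3,2,1} = 0
G(13) = mex{0,3,2} = 1
G(14) = mex{1,2,3} = 0
G(15) = mex{0,3,2} = 1
G_B(15) = 1.
Combined Grundy value = 2 ⊕ 1 = 3.

3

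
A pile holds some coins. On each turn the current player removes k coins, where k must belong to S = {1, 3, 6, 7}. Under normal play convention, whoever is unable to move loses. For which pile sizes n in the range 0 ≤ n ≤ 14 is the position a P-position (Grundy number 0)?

0, 2, 4, 12, 14

n :  0  1  2  3  4  5  6  7  8  9 10 11 12 13 14
G :  0  1  0  1  0  1  2  3  2  3  2  3  0  1  0
P-positions are exactly the n with G(n) = 0.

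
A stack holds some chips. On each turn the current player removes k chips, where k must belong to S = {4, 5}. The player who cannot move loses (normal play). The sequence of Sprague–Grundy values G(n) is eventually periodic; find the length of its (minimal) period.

9

n :  0  1  2  3  4  5  6  7  8  9 10 11 12 13 14 15 16 17 18 19
G :  0  0  0  0  1  1  1  1  2  0  0  0  0  1  1  1  1  2  0  0
G(n+9) = G(n) holds for n = 0,…,4 (a full window of length max(S) = 5), so the sequence is purely periodic with period 9.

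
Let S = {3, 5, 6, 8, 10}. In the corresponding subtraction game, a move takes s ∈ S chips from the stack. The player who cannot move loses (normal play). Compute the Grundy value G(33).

2

n :  0  1  2  3  4  5  6  7  8  9 10 11 12 13 14 15 16 17 18 19 20 21 22 23 24 25 26 27 28 29 30 31 32 33
G :  0  0  0  1  1  1  2  2  2  3  3  3  4  0  0  0  1  1  1  2  2  2  3  3  3  4  0  0  0  1  1  1  2  2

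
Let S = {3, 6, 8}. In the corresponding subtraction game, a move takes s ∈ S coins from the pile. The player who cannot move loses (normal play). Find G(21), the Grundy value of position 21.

3

G(0) = 0
G(1) = mex{} = 0
G(2) = mex{} = 0
G(3) = mex{0} = 1
G(4) = mex{0} = 1
G(5) = mex{0} = 1
G(6) = mex{1,0} = 2
G(7) = mex{1,0} = 2
G(8) = mex{1,0,0} = 2
G(9) = mex{2,1,0} = 3
G(10) = mex{2,1,0} = 3
G(11) = mex{2,1,1} = 0
G(12) = mex{3,2,1} = 0
G(13) = mex{3,2,1} = 0
G(14) = mex{0,2,2} = 1
G(15) = mex{0,3,2} = 1
G(16) = mex{0,3,2} = 1
G(17) = mex{1,0,3} = 2
G(18) = mex{1,0,3} = 2
G(19) = mex{1,0,0} = 2
G(20) = mex{2,1,0} = 3
G(21) = mex{2,1,0} = 3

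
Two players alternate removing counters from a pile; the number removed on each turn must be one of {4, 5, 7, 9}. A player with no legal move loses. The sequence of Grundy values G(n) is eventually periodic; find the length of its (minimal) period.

13

G(0) = 0
G(1) = mex{} = 0
G(2) = mex{} = 0
G(3) = mex{} = 0
G(4) = mex{0} = 1
G(5) = mex{0,0} = 1
G(6) = mex{0,0} = 1
G(7) = mex{0,0,0} = 1
G(8) = mex{1,0,0} = 2
G(9) = mex{1,1,0,0} = 2
G(10) = mex{1,1,0,0} = 2
G(11) = mex{1,1,1,0} = 2
G(12) = mex{2,1,1,0} = 3
G(13) = mex{2,2,1,1} = 0
G(14) = mex{2,2,1,1} = 0
G(15) = mex{2,2,2,1} = 0
G(16) = mex{3,2,2,1} = 0
G(17) = mex{0,3,2,2} = 1
G(18) = mex{0,0,2,2} = 1
G(19) = mex{0,0,3,2} = 1
G(20) = mex{0,0,0,2} = 1
G(21) = mex{1,0,0,3} = 2
G(22) = mex{1,1,0,0} = 2
G(23) = mex{1,1,0,0} = 2
G(24) = mex{1,1,1,0} = 2
G(25) = mex{2,1,1,0} = 3
G(26) = mex{2,2,1,1} = 0
G(27) = mex{2,2,1,1} = 0
G(n+13) = G(n) holds for n = 0,…,8 (a full window of length max(S) = 9), so the sequence is purely periodic with period 13.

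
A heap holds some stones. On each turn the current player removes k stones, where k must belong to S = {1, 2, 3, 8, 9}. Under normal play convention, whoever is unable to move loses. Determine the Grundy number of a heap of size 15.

n :  0  1  2  3  4  5  6  7  8  9 10 11 12 13 14 15
G :  0  1  2  3  0  1  2  3  4  5  0  1  2  3  0  1

1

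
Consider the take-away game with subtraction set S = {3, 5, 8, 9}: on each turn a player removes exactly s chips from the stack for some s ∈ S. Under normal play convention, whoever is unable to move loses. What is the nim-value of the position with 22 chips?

n :  0  1  2  3  4  5  6  7  8  9 10 11 12 13 14 15 16 17 18 19 20 21 22
G :  0  0  0  1  1  1  2  2  2  3  3  3  0  0  0  1  1  1  2  2  2  3  3

3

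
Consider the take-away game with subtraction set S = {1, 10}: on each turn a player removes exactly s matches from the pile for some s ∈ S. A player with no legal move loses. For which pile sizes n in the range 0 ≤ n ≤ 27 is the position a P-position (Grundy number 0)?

0, 2, 4, 6, 8, 11, 13, 15, 17, 19, 22, 24, 26

n :  0  1  2  3  4  5  6  7  8  9 10 11 12 13 14 15 16 17 18 19 20 21 22 23 24 25 26 27
G :  0  1  0  1  0  1  0  1  0  1  2  0  1  0  1  0  1  0  1  0  1  2  0  1  0  1  0  1
P-positions are exactly the n with G(n) = 0.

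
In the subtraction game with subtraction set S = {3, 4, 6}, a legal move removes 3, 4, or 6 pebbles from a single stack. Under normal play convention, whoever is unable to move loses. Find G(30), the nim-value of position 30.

1

n :  0  1  2  3  4  5  6  7  8  9 10 11 12 13 14 15 16 17 18 19 20 21 22 23 24 25 26 27 28 29 30
G :  0  0  0  1  1  1  2  2  2  0  0  0  1  1  1  2  2  2  0  0  0  1  1  1  2  2  2  0  0  0  1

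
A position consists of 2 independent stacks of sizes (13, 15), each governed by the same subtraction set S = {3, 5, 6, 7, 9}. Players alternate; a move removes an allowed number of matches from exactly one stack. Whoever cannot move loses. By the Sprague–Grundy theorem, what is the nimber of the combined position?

All stacks use S = {3, 5, 6, 7, 9}:
n :  0  1  2  3  4  5  6  7  8  9 10 11 12 13 14 15
G :  0  0  0  1  1  1  2  2  2  3  3  3  0  0  0  1
Stack A: G(13) = 0.
Stack B: G(15) = 1.
Combined Grundy value = 0 ⊕ 1 = 1.

1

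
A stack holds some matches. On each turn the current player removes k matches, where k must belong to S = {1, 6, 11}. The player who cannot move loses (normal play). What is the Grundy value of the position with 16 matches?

G(0) = 0
G(1) = mex{0} = 1
G(2) = mex{1} = 0
G(3) = mex{0} = 1
G(4) = mex{1} = 0
G(5) = mex{0} = 1
G(6) = mex{1,0} = 2
G(7) = mex{2,1} = 0
G(8) = mex{0,0} = 1
G(9) = mex{1,1} = 0
G(10) = mex{0,0} = 1
G(11) = mex{1,1,0} = 2
G(12) = mex{2,2,1} = 0
G(13) = mex{0,0,0} = 1
G(14) = mex{1,1,1} = 0
G(15) = mex{0,0,0} = 1
G(16) = mex{1,1,1} = 0

0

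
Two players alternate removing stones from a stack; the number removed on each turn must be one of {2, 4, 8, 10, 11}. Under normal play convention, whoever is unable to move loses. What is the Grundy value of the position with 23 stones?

2

G(0) = 0
G(1) = mex{} = 0
G(2) = mex{0} = 1
G(3) = mex{0} = 1
G(4) = mex{1,0} = 2
G(5) = mex{1,0} = 2
G(6) = mex{2,1} = 0
G(7) = mex{2,1} = 0
G(8) = mex{0,2,0} = 1
G(9) = mex{0,2,0} = 1
G(10) = mex{1,0,1,0} = 2
G(11) = mex{1,0,1,0,0} = 2
G(12) = mex{2,1,2,1,0} = 3
G(13) = mex{2,1,2,1,1} = 0
G(14) = mex{3,2,0,2,1} = 4
G(15) = mex{0,2,0,2,2} = 1
G(16) = mex{4,3,1,0,2} = 5
G(17) = mex{1,0,1,0,0} = 2
G(18) = mex{5,4,2,1,0} = 3
G(19) = mex{2,1,2,1,1} = 0
G(20) = mex{3,5,3,2,1} = 0
G(21) = mex{0,2,0,2,2} = 1
G(22) = mex{0,3,4,3,2} = 1
G(23) = mex{1,0,1,0,3} = 2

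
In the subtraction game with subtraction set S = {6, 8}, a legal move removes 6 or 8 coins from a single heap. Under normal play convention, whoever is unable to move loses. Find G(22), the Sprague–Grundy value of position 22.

G(0) = 0
G(1) = mex{} = 0
G(2) = mex{} = 0
G(3) = mex{} = 0
G(4) = mex{} = 0
G(5) = mex{} = 0
G(6) = mex{0} = 1
G(7) = mex{0} = 1
G(8) = mex{0,0} = 1
G(9) = mex{0,0} = 1
G(10) = mex{0,0} = 1
G(11) = mex{0,0} = 1
G(12) = mex{1,0} = 2
G(13) = mex{1,0} = 2
G(14) = mex{1,1} = 0
G(15) = mex{1,1} = 0
G(16) = mex{1,1} = 0
G(17) = mex{1,1} = 0
G(18) = mex{2,1} = 0
G(19) = mex{2,1} = 0
G(20) = mex{0,2} = 1
G(21) = mex{0,2} = 1
G(22) = mex{0,0} = 1

1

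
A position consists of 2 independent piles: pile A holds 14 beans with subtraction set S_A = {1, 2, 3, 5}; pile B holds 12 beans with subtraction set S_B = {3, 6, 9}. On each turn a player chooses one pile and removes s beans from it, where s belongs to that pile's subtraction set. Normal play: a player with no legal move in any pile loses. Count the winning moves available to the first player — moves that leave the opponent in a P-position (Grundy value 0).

Pile A, S = {1, 2, 3, 5}:
n :  0  1  2  3  4  5  6  7  8  9 10 11 12 13 14
G :  0  1  2  3  0  1  2  3  0  1  2  3  0  1  2
G_A(14) = 2.
Pile B, S = {3, 6, 9}:
G(0) = 0
G(1) = mex{} = 0
G(2) = mex{} = 0
G(3) = mex{0} = 1
G(4) = mex{0} = 1
G(5) = mex{0} = 1
G(6) = mex{1,0} = 2
G(7) = mex{1,0} = 2
G(8) = mex{1,0} = 2
G(9) = mex{2,1,0} = 3
G(10) = mex{2,1,0} = 3
G(11) = mex{2,1,0} = 3
G(12) = mex{3,2,1} = 0
G_B(12) = 0.
Combined Grundy value = 2 ⊕ 0 = 2.
A winning move leaves total XOR = 0, i.e. changes one component's Grundy value g to g ⊕ X where X is the current total.
Pile A: need g' = 2⊕2 = 0. Options: 14−1→G=1, 14−2→G=0, 14−3→G=3, 14−5→G=1. Hits: 1.
Pile B: need g' = 0⊕2 = 2. Options: 12−3→G=3, 12−6→G=2, 12−9→G=1. Hits: 1.

2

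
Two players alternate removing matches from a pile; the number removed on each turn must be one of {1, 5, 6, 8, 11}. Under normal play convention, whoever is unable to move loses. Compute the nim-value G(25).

3

n :  0  1  2  3  4  5  6  7  8  9 10 11 12 13 14 15 16 17 18 19 20 21 22 23 24 25
G :  0  1  0  1  0  1  2  3  2  3  2  3  4  5  0  1  0  1  0  1  2  3  2  3  2  3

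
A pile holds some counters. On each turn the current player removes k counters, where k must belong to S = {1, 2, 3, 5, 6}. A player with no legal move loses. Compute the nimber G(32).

0

n :  0  1  2  3  4  5  6  7  8  9 10 11 12 13 14 15 16 17 18 19 20 21 22 23 24 25 26 27 28 29 30 31 32
G :  0  1  2  3  0  1  2  3  0  1  2  3  0  1  2  3  0  1  2  3  0  1  2  3  0  1  2  3  0  1  2  3  0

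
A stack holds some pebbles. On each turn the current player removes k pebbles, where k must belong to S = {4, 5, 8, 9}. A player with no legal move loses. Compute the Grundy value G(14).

G(0) = 0
G(1) = mex{} = 0
G(2) = mex{} = 0
G(3) = mex{} = 0
G(4) = mex{0} = 1
G(5) = mex{0,0} = 1
G(6) = mex{0,0} = 1
G(7) = mex{0,0} = 1
G(8) = mex{1,0,0} = 2
G(9) = mex{1,1,0,0} = 2
G(10) = mex{1,1,0,0} = 2
G(11) = mex{1,1,0,0} = 2
G(12) = mex{2,1,1,0} = 3
G(13) = mex{2,2,1,1} = 0
G(14) = mex{2,2,1,1} = 0

0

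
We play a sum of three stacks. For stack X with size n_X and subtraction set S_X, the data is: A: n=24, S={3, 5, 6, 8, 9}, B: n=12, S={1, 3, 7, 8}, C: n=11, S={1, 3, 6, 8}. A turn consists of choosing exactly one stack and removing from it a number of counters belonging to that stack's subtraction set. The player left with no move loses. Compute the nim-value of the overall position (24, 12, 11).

Stack A, S = {3, 5, 6, 8, 9}:
G(0) = 0
G(1) = mex{} = 0
G(2) = mex{} = 0
G(3) = mex{0} = 1
G(4) = mex{0} = 1
G(5) = mex{0,0} = 1
G(6) = mex{1,0,0} = 2
G(7) = mex{1,0,0} = 2
G(8) = mex{1,1,0,0} = 2
G(9) = mex{2,1,1,0,0} = 3
G(10) = mex{2,1,1,0,0} = 3
G(11) = mex{2,2,1,1,0} = 3
G(12) = mex{3,2,2,1,1} = 0
G(13) = mex{3,2,2,1,1} = 0
G(14) = mex{3,3,2,2,1} = 0
G(15) = mex{0,3,3,2,2} = 1
G(16) = mex{0,3,3,2,2} = 1
G(17) = mex{0,0,3,3,2} = 1
G(18) = mex{1,0,0,3,3} = 2
G(19) = mex{1,0,0,3,3} = 2
G(20) = mex{1,1,0,0,3} = 2
G(21) = mex{2,1,1,0,0} = 3
G(22) = mex{2,1,1,0,0} = 3
G(23) = mex{2,2,1,1,0} = 3
G(24) = mex{3,2,2,1,1} = 0
G_A(24) = 0.
Stack B, S = {1, 3, 7, 8}:
G(0) = 0
G(1) = mex{0} = 1
G(2) = mex{1} = 0
G(3) = mex{0,0} = 1
G(4) = mex{1,1} = 0
G(5) = mex{0,0} = 1
G(6) = mex{1,1} = 0
G(7) = mex{0,0,0} = 1
G(8) = mex{1,1,1,0} = 2
G(9) = mex{2,0,0,1} = 3
G(10) = mex{3,1,1,0} = 2
G(11) = mex{2,2,0,1} = 3
G(12) = mex{3,3,1,0} = 2
G_B(12) = 2.
Stack C, S = {1, 3, 6, 8}:
n :  0  1  2  3  4  5  6  7  8  9 10 11
G :  0  1  0  1  0  1  2  3  2  0  1  0
G_C(11) = 0.
Combined Grundy value = 0 ⊕ 2 ⊕ 0 = 2.

2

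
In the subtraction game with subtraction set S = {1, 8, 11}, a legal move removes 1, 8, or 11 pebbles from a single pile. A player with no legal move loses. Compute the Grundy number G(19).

n :  0  1  2  3  4  5  6  7  8  9 10 11 12 13 14 15 16 17 18 19
G :  0  1  0  1  0  1  0  1  2  0  1  2  3  2  3  2  0  1  0  1

1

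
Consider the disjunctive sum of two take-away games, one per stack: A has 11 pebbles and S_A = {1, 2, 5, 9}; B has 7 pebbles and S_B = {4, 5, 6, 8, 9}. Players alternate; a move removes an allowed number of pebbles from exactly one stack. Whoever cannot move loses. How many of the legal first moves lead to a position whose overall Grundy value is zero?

0

Stack A, S = {1, 2, 5, 9}:
n :  0  1  2  3  4  5  6  7  8  9 10 11
G :  0  1  2  0  1  2  0  1  2  3  0  1
G_A(11) = 1.
Stack B, S = {4, 5, 6, 8, 9}:
G(0) = 0
G(1) = mex{} = 0
G(2) = mex{} = 0
G(3) = mex{} = 0
G(4) = mex{0} = 1
G(5) = mex{0,0} = 1
G(6) = mex{0,0,0} = 1
G(7) = mex{0,0,0} = 1
G_B(7) = 1.
Combined Grundy value = 1 ⊕ 1 = 0.
A winning move leaves total XOR = 0, i.e. changes one component's Grundy value g to g ⊕ X where X is the current total.
Stack A: target g' = 1⊕0 = 1, but every legal move changes the Grundy value (mex property), so 0 moves.
Stack B: target g' = 1⊕0 = 1, but every legal move changes the Grundy value (mex property), so 0 moves.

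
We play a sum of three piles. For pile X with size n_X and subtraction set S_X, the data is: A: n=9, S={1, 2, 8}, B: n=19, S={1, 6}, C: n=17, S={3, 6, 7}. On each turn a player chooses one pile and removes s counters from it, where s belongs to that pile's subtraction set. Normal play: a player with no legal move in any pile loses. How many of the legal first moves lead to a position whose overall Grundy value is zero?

Pile A, S = {1, 2, 8}:
G(0) = 0
G(1) = mex{0} = 1
G(2) = mex{1,0} = 2
G(3) = mex{2,1} = 0
G(4) = mex{0,2} = 1
G(5) = mex{1,0} = 2
G(6) = mex{2,1} = 0
G(7) = mex{0,2} = 1
G(8) = mex{1,0,0} = 2
G(9) = mex{2,1,1} = 0
G_A(9) = 0.
Pile B, S = {1, 6}:
G(0) = 0
G(1) = mex{0} = 1
G(2) = mex{1} = 0
G(3) = mex{0} = 1
G(4) = mex{1} = 0
G(5) = mex{0} = 1
G(6) = mex{1,0} = 2
G(7) = mex{2,1} = 0
G(8) = mex{0,0} = 1
G(9) = mex{1,1} = 0
G(10) = mex{0,0} = 1
G(11) = mex{1,1} = 0
G(12) = mex{0,2} = 1
G(13) = mex{1,0} = 2
G(14) = mex{2,1} = 0
G(15) = mex{0,0} = 1
G(16) = mex{1,1} = 0
G(17) = mex{0,0} = 1
G(18) = mex{1,1} = 0
G(19) = mex{0,2} = 1
G_B(19) = 1.
Pile C, S = {3, 6, 7}:
G(0) = 0
G(1) = mex{} = 0
G(2) = mex{} = 0
G(3) = mex{0} = 1
G(4) = mex{0} = 1
G(5) = mex{0} = 1
G(6) = mex{1,0} = 2
G(7) = mex{1,0,0} = 2
G(8) = mex{1,0,0} = 2
G(9) = mex{2,1,0} = 3
G(10) = mex{2,1,1} = 0
G(11) = mex{2,1,1} = 0
G(12) = mex{3,2,1} = 0
G(13) = mex{0,2,2} = 1
G(14) = mex{0,2,2} = 1
G(15) = mex{0,3,2} = 1
G(16) = mex{1,0,3} = 2
G(17) = mex{1,0,0} = 2
G_C(17) = 2.
Combined Grundy value = 0 ⊕ 1 ⊕ 2 = 3.
A winning move leaves total XOR = 0, i.e. changes one component's Grundy value g to g ⊕ X where X is the current total.
Pile A: need g' = 0⊕3 = 3. Options: 9−1→G=2, 9−2→G=1, 9−8→G=1. Hits: 0.
Pile B: need g' = 1⊕3 = 2. Options: 19−1→G=0, 19−6→G=2. Hits: 1.
Pile C: need g' = 2⊕3 = 1. Options: 17−3→G=1, 17−6→G=0, 17−7→G=0. Hits: 1.

2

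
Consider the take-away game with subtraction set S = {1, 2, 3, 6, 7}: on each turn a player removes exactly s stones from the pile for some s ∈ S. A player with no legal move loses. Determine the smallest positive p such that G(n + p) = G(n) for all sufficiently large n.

G(0) = 0
G(1) = mex{0} = 1
G(2) = mex{1,0} = 2
G(3) = mex{2,1,0} = 3
G(4) = mex{3,2,1} = 0
G(5) = mex{0,3,2} = 1
G(6) = mex{1,0,3,0} = 2
G(7) = mex{2,1,0,1,0} = 3
G(8) = mex{3,2,1,2,1} = 0
G(9) = mex{0,3,2,3,2} = 1
G(10) = mex{1,0,3,0,3} = 2
G(11) = mex{2,1,0,1,0} = 3
G(12) = mex{3,2,1,2,1} = 0
G(13) = mex{0,3,2,3,2} = 1
G(14) = mex{1,0,3,0,3} = 2
G(n+4) = G(n) holds for n = 0,…,6 (a full window of length max(S) = 7), so the sequence is purely periodic with period 4.

4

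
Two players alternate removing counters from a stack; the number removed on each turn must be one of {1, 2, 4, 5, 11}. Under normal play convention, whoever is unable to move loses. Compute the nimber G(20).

n :  0  1  2  3  4  5  6  7  8  9 10 11 12 13 14 15 16 17 18 19 20
G :  0  1  2  0  1  2  0  1  2  0  1  2  0  1  2  0  1  2  0  1  2

2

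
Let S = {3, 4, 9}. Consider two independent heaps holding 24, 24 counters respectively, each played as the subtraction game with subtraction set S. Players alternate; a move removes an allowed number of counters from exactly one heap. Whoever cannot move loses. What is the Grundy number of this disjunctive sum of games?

0

All heaps use S = {3, 4, 9}:
n :  0  1  2  3  4  5  6  7  8  9 10 11 12 13 14 15 16 17 18 19 20 21 22 23 24
G :  0  0  0  1  1  1  2  0  0  3  1  1  2  0  0  0  1  1  1  2  0  0  3  1  1
Heap A: G(24) = 1.
Heap B: G(24) = 1.
Combined Grundy value = 1 ⊕ 1 = 0.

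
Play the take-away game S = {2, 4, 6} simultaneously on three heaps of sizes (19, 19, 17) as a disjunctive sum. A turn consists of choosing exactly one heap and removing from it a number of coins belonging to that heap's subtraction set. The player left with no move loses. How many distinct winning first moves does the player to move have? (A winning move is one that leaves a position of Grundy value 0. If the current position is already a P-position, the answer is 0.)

0

All heaps use S = {2, 4, 6}:
G(0) = 0
G(1) = mex{} = 0
G(2) = mex{0} = 1
G(3) = mex{0} = 1
G(4) = mex{1,0} = 2
G(5) = mex{1,0} = 2
G(6) = mex{2,1,0} = 3
G(7) = mex{2,1,0} = 3
G(8) = mex{3,2,1} = 0
G(9) = mex{3,2,1} = 0
G(10) = mex{0,3,2} = 1
G(11) = mex{0,3,2} = 1
G(12) = mex{1,0,3} = 2
G(13) = mex{1,0,3} = 2
G(14) = mex{2,1,0} = 3
G(15) = mex{2,1,0} = 3
G(16) = mex{3,2,1} = 0
G(17) = mex{3,2,1} = 0
G(18) = mex{0,3,2} = 1
G(19) = mex{0,3,2} = 1
Heap A: G(19) = 1.
Heap B: G(19) = 1.
Heap C: G(17) = 0.
Combined Grundy value = 1 ⊕ 1 ⊕ 0 = 0.
A winning move leaves total XOR = 0, i.e. changes one component's Grundy value g to g ⊕ X where X is the current total.
Heap A: target g' = 1⊕0 = 1, but every legal move changes the Grundy value (mex property), so 0 moves.
Heap B: target g' = 1⊕0 = 1, but every legal move changes the Grundy value (mex property), so 0 moves.
Heap C: target g' = 0⊕0 = 0, but every legal move changes the Grundy value (mex property), so 0 moves.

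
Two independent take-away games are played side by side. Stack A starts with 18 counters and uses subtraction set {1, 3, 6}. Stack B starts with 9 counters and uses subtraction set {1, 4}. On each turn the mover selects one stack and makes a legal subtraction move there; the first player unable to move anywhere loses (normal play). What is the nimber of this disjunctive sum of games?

2

Stack A, S = {1, 3, 6}:
G(0) = 0
G(1) = mex{0} = 1
G(2) = mex{1} = 0
G(3) = mex{0,0} = 1
G(4) = mex{1,1} = 0
G(5) = mex{0,0} = 1
G(6) = mex{1,1,0} = 2
G(7) = mex{2,0,1} = 3
G(8) = mex{3,1,0} = 2
G(9) = mex{2,2,1} = 0
G(10) = mex{0,3,0} = 1
G(11) = mex{1,2,1} = 0
G(12) = mex{0,0,2} = 1
G(13) = mex{1,1,3} = 0
G(14) = mex{0,0,2} = 1
G(15) = mex{1,1,0} = 2
G(16) = mex{2,0,1} = 3
G(17) = mex{3,1,0} = 2
G(18) = mex{2,2,1} = 0
G_A(18) = 0.
Stack B, S = {1, 4}:
G(0) = 0
G(1) = mex{0} = 1
G(2) = mex{1} = 0
G(3) = mex{0} = 1
G(4) = mex{1,0} = 2
G(5) = mex{2,1} = 0
G(6) = mex{0,0} = 1
G(7) = mex{1,1} = 0
G(8) = mex{0,2} = 1
G(9) = mex{1,0} = 2
G_B(9) = 2.
Combined Grundy value = 0 ⊕ 2 = 2.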